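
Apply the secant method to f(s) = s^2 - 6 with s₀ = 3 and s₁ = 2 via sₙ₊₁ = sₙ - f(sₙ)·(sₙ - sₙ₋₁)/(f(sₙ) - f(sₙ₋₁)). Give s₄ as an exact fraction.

f(3) = 3, f(2) = -2. s₂ = 2 - (-2)·(2 - 3)/((-2) - 3) = 12/5.
f(2) = -2, f(12/5) = -6/25. s₃ = (12/5) - (-6/25)·((12/5) - 2)/((-6/25) - (-2)) = 27/11.
f(12/5) = -6/25, f(27/11) = 3/121. s₄ = (27/11) - (3/121)·((27/11) - (12/5))/((3/121) - (-6/25)) = 218/89.

218/89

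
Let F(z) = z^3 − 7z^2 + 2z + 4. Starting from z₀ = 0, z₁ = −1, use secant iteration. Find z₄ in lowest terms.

F(0) = 4, F(−1) = −6. z₂ = (−1) − (−6)·((−1) − 0)/((−6) − 4) = −2/5.
F(−1) = −6, F(−2/5) = 252/125. z₃ = (−2/5) − (252/125)·((−2/5) − (−1))/((252/125) − (−6)) = −92/167.
F(−2/5) = 252/125, F(−92/167) = 2825172/4657463. z₄ = (−92/167) − (2825172/4657463)·((−92/167) − (−2/5))/((2825172/4657463) − (252/125)) = −1002619/1628044.

−1002619/1628044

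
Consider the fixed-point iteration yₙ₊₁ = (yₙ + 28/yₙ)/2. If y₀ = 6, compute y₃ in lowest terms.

y₁ = (6 + 28/6)/2 = 16/3.
y₂ = (16/3 + 28/(16/3))/2 = 127/24.
y₃ = (127/24 + 28/(127/24))/2 = 32257/6096.

32257/6096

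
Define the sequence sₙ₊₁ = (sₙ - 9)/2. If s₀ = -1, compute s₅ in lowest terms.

s₁ = ((-1) - 9)/2 = -5.
s₂ = ((-5) - 9)/2 = -7.
s₃ = ((-7) - 9)/2 = -8.
s₄ = ((-8) - 9)/2 = -17/2.
s₅ = ((-17/2) - 9)/2 = -35/4.

-35/4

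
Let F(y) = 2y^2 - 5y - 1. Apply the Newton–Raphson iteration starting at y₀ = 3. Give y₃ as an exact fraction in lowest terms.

1271251/473263

F'(y) = 4y - 5.
F(3) = 2, F'(3) = 7, so y₁ = 3 - 2/7 = 19/7.
F(19/7) = 8/49, F'(19/7) = 41/7, so y₂ = (19/7) - (8/49)/(41/7) = 771/287.
F(771/287) = 128/82369, F'(771/287) = 1649/287, so y₃ = (771/287) - (128/82369)/(1649/287) = 1271251/473263.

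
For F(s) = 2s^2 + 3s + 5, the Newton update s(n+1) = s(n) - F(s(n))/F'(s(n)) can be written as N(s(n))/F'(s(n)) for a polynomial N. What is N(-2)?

3

F'(s) = 4s + 3.
N(s) = s·F'(s) - F(s) = s·(4s + 3) - (2s^2 + 3s + 5) = 2s^2 - 5.
N(-2) = 3.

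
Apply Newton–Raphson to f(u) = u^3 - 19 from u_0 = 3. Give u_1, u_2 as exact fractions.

u_1 = 73/27, u_2 = 1152011/431649

f'(u) = 3u^2.
f(3) = 8, f'(3) = 27, so u_1 = 3 - 8/27 = 73/27.
f(73/27) = 15040/19683, f'(73/27) = 5329/243, so u_2 = (73/27) - (15040/19683)/(5329/243) = 1152011/431649.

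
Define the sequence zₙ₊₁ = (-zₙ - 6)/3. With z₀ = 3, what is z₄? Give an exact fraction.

z₁ = (-3 - 6)/3 = -3.
z₂ = (-(-3) - 6)/3 = -1.
z₃ = (-(-1) - 6)/3 = -5/3.
z₄ = (-(-5/3) - 6)/3 = -13/9.

-13/9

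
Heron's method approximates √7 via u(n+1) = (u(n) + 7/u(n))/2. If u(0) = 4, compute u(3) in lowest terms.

u(1) = (4 + 7/4)/2 = 23/8.
u(2) = (23/8 + 7/(23/8))/2 = 977/368.
u(3) = (977/368 + 7/(977/368))/2 = 1902497/719072.

1902497/719072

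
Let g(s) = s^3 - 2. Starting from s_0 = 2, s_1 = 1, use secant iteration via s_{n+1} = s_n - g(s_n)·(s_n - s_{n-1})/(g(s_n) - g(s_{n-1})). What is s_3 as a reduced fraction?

218/169

g(2) = 6, g(1) = -1. s_2 = 1 - (-1)·(1 - 2)/((-1) - 6) = 8/7.
g(1) = -1, g(8/7) = -174/343. s_3 = (8/7) - (-174/343)·((8/7) - 1)/((-174/343) - (-1)) = 218/169.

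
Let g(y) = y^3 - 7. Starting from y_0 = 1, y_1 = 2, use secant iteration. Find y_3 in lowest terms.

1045/547

g(1) = -6, g(2) = 1. y_2 = 2 - 1·(2 - 1)/(1 - (-6)) = 13/7.
g(2) = 1, g(13/7) = -204/343. y_3 = (13/7) - (-204/343)·((13/7) - 2)/((-204/343) - 1) = 1045/547.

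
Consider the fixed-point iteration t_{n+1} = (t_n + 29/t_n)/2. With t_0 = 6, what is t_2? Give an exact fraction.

t_1 = (6 + 29/6)/2 = 65/12.
t_2 = (65/12 + 29/(65/12))/2 = 8401/1560.

8401/1560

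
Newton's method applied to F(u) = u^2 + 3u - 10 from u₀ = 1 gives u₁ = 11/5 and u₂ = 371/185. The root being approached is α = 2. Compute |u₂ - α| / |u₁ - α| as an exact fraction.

1/37

u₁ - α = 11/5 - 2 = 1/5, so |u₁ - α| = 1/5.
u₂ - α = 371/185 - 2 = 1/185, so |u₂ - α| = 1/185.
Ratio = (1/185) / (1/5) = 1/37.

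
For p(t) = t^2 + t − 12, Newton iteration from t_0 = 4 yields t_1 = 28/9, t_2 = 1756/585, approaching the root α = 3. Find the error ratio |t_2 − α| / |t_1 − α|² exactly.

t_1 − α = 28/9 − 3 = 1/9, so |t_1 − α| = 1/9.
t_2 − α = 1756/585 − 3 = 1/585, so |t_2 − α| = 1/585.
|t_1 − α|² = 1/81.
Ratio = (1/585) / (1/81) = 9/65.

9/65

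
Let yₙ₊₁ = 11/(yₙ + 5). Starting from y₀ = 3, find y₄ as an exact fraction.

3773/2276

y₁ = 11/(3 + 5) = 11/8.
y₂ = 11/(11/8 + 5) = 88/51.
y₃ = 11/(88/51 + 5) = 561/343.
y₄ = 11/(561/343 + 5) = 3773/2276.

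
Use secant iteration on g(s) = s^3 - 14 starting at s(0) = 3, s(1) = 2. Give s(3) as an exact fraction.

2045/842

g(3) = 13, g(2) = -6. s(2) = 2 - (-6)·(2 - 3)/((-6) - 13) = 44/19.
g(2) = -6, g(44/19) = -10842/6859. s(3) = (44/19) - (-10842/6859)·((44/19) - 2)/((-10842/6859) - (-6)) = 2045/842.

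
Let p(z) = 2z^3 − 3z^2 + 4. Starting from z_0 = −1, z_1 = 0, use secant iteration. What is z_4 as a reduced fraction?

−43600/48681

p(−1) = −1, p(0) = 4. z_2 = 0 − 4·(0 − (−1))/(4 − (−1)) = −4/5.
p(0) = 4, p(−4/5) = 132/125. z_3 = (−4/5) − (132/125)·((−4/5) − 0)/((132/125) − 4) = −25/23.
p(−4/5) = 132/125, p(−25/23) = −25707/12167. z_4 = (−25/23) − (−25707/12167)·((−25/23) − (−4/5))/((−25707/12167) − (132/125)) = −43600/48681.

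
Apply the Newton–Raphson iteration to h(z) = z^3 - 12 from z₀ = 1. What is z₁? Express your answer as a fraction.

h'(z) = 3z^2.
h(1) = -11, h'(1) = 3, so z₁ = 1 - (-11)/3 = 14/3.

14/3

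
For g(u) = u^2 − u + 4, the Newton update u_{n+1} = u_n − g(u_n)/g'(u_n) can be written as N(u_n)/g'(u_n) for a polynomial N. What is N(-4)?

12

g'(u) = 2u − 1.
N(u) = u·g'(u) − g(u) = u·(2u − 1) − (u^2 − u + 4) = u^2 − 4.
N(-4) = 12.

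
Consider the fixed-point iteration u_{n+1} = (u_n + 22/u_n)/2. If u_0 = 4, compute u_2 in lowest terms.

u_1 = (4 + 22/4)/2 = 19/4.
u_2 = (19/4 + 22/(19/4))/2 = 713/152.

713/152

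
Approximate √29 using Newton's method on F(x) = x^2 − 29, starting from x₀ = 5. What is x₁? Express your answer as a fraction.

27/5

F'(x) = 2x.
F(5) = −4, F'(5) = 10, so x₁ = 5 − (−4)/10 = 27/5.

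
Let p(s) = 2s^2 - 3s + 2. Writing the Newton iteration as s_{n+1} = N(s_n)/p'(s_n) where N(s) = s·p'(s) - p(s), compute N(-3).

16

p'(s) = 4s - 3.
N(s) = s·p'(s) - p(s) = s·(4s - 3) - (2s^2 - 3s + 2) = 2s^2 - 2.
N(-3) = 16.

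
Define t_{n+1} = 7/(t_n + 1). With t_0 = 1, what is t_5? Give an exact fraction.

602/247

t_1 = 7/(1 + 1) = 7/2.
t_2 = 7/(7/2 + 1) = 14/9.
t_3 = 7/(14/9 + 1) = 63/23.
t_4 = 7/(63/23 + 1) = 161/86.
t_5 = 7/(161/86 + 1) = 602/247.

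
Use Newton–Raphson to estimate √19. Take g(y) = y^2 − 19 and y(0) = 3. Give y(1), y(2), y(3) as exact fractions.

y(1) = 14/3, y(2) = 367/84, y(3) = 268753/61656

g'(y) = 2y.
g(3) = −10, g'(3) = 6, so y(1) = 3 − (−10)/6 = 14/3.
g(14/3) = 25/9, g'(14/3) = 28/3, so y(2) = (14/3) − (25/9)/(28/3) = 367/84.
g(367/84) = 625/7056, g'(367/84) = 367/42, so y(3) = (367/84) − (625/7056)/(367/42) = 268753/61656.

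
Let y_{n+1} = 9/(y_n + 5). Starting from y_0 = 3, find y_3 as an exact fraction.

441/317

y_1 = 9/(3 + 5) = 9/8.
y_2 = 9/(9/8 + 5) = 72/49.
y_3 = 9/(72/49 + 5) = 441/317.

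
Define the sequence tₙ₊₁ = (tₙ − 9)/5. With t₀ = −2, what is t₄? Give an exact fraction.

−1406/625

t₁ = ((−2) − 9)/5 = −11/5.
t₂ = ((−11/5) − 9)/5 = −56/25.
t₃ = ((−56/25) − 9)/5 = −281/125.
t₄ = ((−281/125) − 9)/5 = −1406/625.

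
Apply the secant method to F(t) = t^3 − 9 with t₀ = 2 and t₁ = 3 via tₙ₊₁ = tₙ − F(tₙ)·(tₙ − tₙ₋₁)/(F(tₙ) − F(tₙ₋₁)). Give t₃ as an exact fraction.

1609/777

F(2) = −1, F(3) = 18. t₂ = 3 − 18·(3 − 2)/(18 − (−1)) = 39/19.
F(3) = 18, F(39/19) = −2412/6859. t₃ = (39/19) − (−2412/6859)·((39/19) − 3)/((−2412/6859) − 18) = 1609/777.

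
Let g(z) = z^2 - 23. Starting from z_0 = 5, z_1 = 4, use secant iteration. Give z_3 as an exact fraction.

379/79

g(5) = 2, g(4) = -7. z_2 = 4 - (-7)·(4 - 5)/((-7) - 2) = 43/9.
g(4) = -7, g(43/9) = -14/81. z_3 = (43/9) - (-14/81)·((43/9) - 4)/((-14/81) - (-7)) = 379/79.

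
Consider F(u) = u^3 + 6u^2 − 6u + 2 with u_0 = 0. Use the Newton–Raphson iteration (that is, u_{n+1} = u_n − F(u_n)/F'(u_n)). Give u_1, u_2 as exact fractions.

F'(u) = 3u^2 + 12u − 6.
F(0) = 2, F'(0) = −6, so u_1 = 0 − 2/(−6) = 1/3.
F(1/3) = 19/27, F'(1/3) = −5/3, so u_2 = (1/3) − (19/27)/(−5/3) = 34/45.

u_1 = 1/3, u_2 = 34/45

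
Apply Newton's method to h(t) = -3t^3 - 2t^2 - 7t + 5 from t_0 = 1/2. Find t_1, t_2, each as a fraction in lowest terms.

h'(t) = -9t^2 - 4t - 7.
h(1/2) = 5/8, h'(1/2) = -45/4, so t_1 = (1/2) - (5/8)/(-45/4) = 5/9.
h(5/9) = -5/243, h'(5/9) = -12, so t_2 = (5/9) - (-5/243)/(-12) = 1615/2916.

t_1 = 5/9, t_2 = 1615/2916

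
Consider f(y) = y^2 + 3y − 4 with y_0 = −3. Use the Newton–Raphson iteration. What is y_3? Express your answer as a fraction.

−52429/13107

f'(y) = 2y + 3.
f(−3) = −4, f'(−3) = −3, so y_1 = (−3) − (−4)/(−3) = −13/3.
f(−13/3) = 16/9, f'(−13/3) = −17/3, so y_2 = (−13/3) − (16/9)/(−17/3) = −205/51.
f(−205/51) = 256/2601, f'(−205/51) = −257/51, so y_3 = (−205/51) − (256/2601)/(−257/51) = −52429/13107.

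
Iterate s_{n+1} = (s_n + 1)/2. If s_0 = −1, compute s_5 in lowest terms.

15/16

s_1 = ((−1) + 1)/2 = 0.
s_2 = (0 + 1)/2 = 1/2.
s_3 = ((1/2) + 1)/2 = 3/4.
s_4 = ((3/4) + 1)/2 = 7/8.
s_5 = ((7/8) + 1)/2 = 15/16.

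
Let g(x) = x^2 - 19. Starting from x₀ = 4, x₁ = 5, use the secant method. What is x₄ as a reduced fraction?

g(4) = -3, g(5) = 6. x₂ = 5 - 6·(5 - 4)/(6 - (-3)) = 13/3.
g(5) = 6, g(13/3) = -2/9. x₃ = (13/3) - (-2/9)·((13/3) - 5)/((-2/9) - 6) = 61/14.
g(13/3) = -2/9, g(61/14) = -3/196. x₄ = (61/14) - (-3/196)·((61/14) - (13/3))/((-3/196) - (-2/9)) = 1591/365.

1591/365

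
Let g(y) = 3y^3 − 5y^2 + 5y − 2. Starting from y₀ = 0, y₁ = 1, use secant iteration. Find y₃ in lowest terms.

2/3

g(0) = −2, g(1) = 1. y₂ = 1 − 1·(1 − 0)/(1 − (−2)) = 2/3.
g(1) = 1, g(2/3) = 0. y₃ = (2/3) − 0·((2/3) − 1)/(0 − 1) = 2/3.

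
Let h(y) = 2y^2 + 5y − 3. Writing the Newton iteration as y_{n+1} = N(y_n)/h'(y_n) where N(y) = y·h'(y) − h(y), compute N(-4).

35

h'(y) = 4y + 5.
N(y) = y·h'(y) − h(y) = y·(4y + 5) − (2y^2 + 5y − 3) = 2y^2 + 3.
N(-4) = 35.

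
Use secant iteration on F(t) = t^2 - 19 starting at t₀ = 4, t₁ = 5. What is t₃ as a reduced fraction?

F(4) = -3, F(5) = 6. t₂ = 5 - 6·(5 - 4)/(6 - (-3)) = 13/3.
F(5) = 6, F(13/3) = -2/9. t₃ = (13/3) - (-2/9)·((13/3) - 5)/((-2/9) - 6) = 61/14.

61/14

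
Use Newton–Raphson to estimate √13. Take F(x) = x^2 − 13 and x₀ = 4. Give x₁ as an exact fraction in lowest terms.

29/8

F'(x) = 2x.
F(4) = 3, F'(4) = 8, so x₁ = 4 − 3/8 = 29/8.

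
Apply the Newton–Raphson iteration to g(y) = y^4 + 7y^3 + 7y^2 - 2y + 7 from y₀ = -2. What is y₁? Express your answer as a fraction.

-43/22

g'(y) = 4y^3 + 21y^2 + 14y - 2.
g(-2) = -1, g'(-2) = 22, so y₁ = (-2) - (-1)/22 = -43/22.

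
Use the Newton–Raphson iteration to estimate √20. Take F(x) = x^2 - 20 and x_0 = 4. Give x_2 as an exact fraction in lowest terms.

F'(x) = 2x.
F(4) = -4, F'(4) = 8, so x_1 = 4 - (-4)/8 = 9/2.
F(9/2) = 1/4, F'(9/2) = 9, so x_2 = (9/2) - (1/4)/9 = 161/36.

161/36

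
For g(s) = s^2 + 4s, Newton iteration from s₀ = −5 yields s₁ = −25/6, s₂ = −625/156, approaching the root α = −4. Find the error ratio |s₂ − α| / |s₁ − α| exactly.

1/26

s₁ − α = −25/6 − (−4) = −25/6 + 4 = −1/6, so |s₁ − α| = 1/6.
s₂ − α = −625/156 − (−4) = −625/156 + 4 = −1/156, so |s₂ − α| = 1/156.
Ratio = (1/156) / (1/6) = 1/26.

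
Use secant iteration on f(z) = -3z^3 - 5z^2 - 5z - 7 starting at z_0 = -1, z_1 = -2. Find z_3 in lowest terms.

-361/241

f(-1) = -4, f(-2) = 7. z_2 = (-2) - 7·((-2) - (-1))/(7 - (-4)) = -15/11.
f(-2) = 7, f(-15/11) = -2492/1331. z_3 = (-15/11) - (-2492/1331)·((-15/11) - (-2))/((-2492/1331) - 7) = -361/241.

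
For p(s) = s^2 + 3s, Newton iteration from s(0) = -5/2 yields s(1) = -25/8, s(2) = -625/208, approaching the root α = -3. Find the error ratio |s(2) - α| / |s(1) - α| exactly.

s(1) - α = -25/8 - (-3) = -25/8 + 3 = -1/8, so |s(1) - α| = 1/8.
s(2) - α = -625/208 - (-3) = -625/208 + 3 = -1/208, so |s(2) - α| = 1/208.
Ratio = (1/208) / (1/8) = 1/26.

1/26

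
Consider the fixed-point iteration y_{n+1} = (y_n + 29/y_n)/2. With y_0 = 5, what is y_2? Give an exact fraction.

y_1 = (5 + 29/5)/2 = 27/5.
y_2 = (27/5 + 29/(27/5))/2 = 727/135.

727/135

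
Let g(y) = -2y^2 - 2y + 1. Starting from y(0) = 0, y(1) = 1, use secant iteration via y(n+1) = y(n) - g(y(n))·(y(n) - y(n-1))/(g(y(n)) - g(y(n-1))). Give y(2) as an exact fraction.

g(0) = 1, g(1) = -3. y(2) = 1 - (-3)·(1 - 0)/((-3) - 1) = 1/4.

1/4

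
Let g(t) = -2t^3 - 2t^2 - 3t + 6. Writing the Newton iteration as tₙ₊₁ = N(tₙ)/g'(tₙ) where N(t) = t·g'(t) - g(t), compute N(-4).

g'(t) = -6t^2 - 4t - 3.
N(t) = t·g'(t) - g(t) = t·(-6t^2 - 4t - 3) - (-2t^3 - 2t^2 - 3t + 6) = -4t^3 - 2t^2 - 6.
N(-4) = 218.

218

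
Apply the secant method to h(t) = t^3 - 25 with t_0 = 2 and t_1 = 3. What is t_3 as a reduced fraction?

h(2) = -17, h(3) = 2. t_2 = 3 - 2·(3 - 2)/(2 - (-17)) = 55/19.
h(3) = 2, h(55/19) = -5100/6859. t_3 = (55/19) - (-5100/6859)·((55/19) - 3)/((-5100/6859) - 2) = 27505/9409.

27505/9409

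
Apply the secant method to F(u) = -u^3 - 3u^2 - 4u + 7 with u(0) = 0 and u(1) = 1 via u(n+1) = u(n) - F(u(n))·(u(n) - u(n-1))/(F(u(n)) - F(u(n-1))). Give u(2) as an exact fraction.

F(0) = 7, F(1) = -1. u(2) = 1 - (-1)·(1 - 0)/((-1) - 7) = 7/8.

7/8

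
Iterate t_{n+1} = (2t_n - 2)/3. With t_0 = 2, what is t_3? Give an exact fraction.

-22/27

t_1 = (2·2 - 2)/3 = 2/3.
t_2 = (2·(2/3) - 2)/3 = -2/9.
t_3 = (2·(-2/9) - 2)/3 = -22/27.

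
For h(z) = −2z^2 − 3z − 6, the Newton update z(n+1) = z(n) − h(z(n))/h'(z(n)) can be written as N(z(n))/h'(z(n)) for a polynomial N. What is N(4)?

h'(z) = −4z − 3.
N(z) = z·h'(z) − h(z) = z·(−4z − 3) − (−2z^2 − 3z − 6) = −2z^2 + 6.
N(4) = −26.

−26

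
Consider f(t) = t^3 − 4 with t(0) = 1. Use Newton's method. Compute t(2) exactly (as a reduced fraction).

f'(t) = 3t^2.
f(1) = −3, f'(1) = 3, so t(1) = 1 − (−3)/3 = 2.
f(2) = 4, f'(2) = 12, so t(2) = 2 − 4/12 = 5/3.

5/3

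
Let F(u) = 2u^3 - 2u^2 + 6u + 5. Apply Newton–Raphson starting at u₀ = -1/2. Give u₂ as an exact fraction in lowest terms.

F'(u) = 6u^2 - 4u + 6.
F(-1/2) = 5/4, F'(-1/2) = 19/2, so u₁ = (-1/2) - (5/4)/(19/2) = -12/19.
F(-12/19) = -625/6859, F'(-12/19) = 3942/361, so u₂ = (-12/19) - (-625/6859)/(3942/361) = -46679/74898.

-46679/74898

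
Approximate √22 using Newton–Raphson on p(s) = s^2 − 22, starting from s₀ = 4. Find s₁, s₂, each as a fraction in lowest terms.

s₁ = 19/4, s₂ = 713/152

p'(s) = 2s.
p(4) = −6, p'(4) = 8, so s₁ = 4 − (−6)/8 = 19/4.
p(19/4) = 9/16, p'(19/4) = 19/2, so s₂ = (19/4) − (9/16)/(19/2) = 713/152.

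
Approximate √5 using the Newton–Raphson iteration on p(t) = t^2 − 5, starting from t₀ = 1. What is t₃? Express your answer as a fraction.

47/21

p'(t) = 2t.
p(1) = −4, p'(1) = 2, so t₁ = 1 − (−4)/2 = 3.
p(3) = 4, p'(3) = 6, so t₂ = 3 − 4/6 = 7/3.
p(7/3) = 4/9, p'(7/3) = 14/3, so t₃ = (7/3) − (4/9)/(14/3) = 47/21.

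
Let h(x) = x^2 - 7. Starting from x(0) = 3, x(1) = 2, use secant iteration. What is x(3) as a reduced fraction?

61/23

h(3) = 2, h(2) = -3. x(2) = 2 - (-3)·(2 - 3)/((-3) - 2) = 13/5.
h(2) = -3, h(13/5) = -6/25. x(3) = (13/5) - (-6/25)·((13/5) - 2)/((-6/25) - (-3)) = 61/23.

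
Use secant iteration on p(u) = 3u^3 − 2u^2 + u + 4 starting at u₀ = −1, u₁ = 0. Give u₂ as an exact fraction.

−2/3

p(−1) = −2, p(0) = 4. u₂ = 0 − 4·(0 − (−1))/(4 − (−2)) = −2/3.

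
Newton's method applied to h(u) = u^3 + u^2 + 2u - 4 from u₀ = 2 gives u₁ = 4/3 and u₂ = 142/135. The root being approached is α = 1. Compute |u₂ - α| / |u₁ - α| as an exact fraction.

7/45

u₁ - α = 4/3 - 1 = 1/3, so |u₁ - α| = 1/3.
u₂ - α = 142/135 - 1 = 7/135, so |u₂ - α| = 7/135.
Ratio = (7/135) / (1/3) = 7/45.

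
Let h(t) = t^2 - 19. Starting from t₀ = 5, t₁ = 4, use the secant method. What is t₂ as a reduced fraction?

13/3

h(5) = 6, h(4) = -3. t₂ = 4 - (-3)·(4 - 5)/((-3) - 6) = 13/3.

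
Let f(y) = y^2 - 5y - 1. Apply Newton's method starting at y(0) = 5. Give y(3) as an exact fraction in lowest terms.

509626/98145

f'(y) = 2y - 5.
f(5) = -1, f'(5) = 5, so y(1) = 5 - (-1)/5 = 26/5.
f(26/5) = 1/25, f'(26/5) = 27/5, so y(2) = (26/5) - (1/25)/(27/5) = 701/135.
f(701/135) = 1/18225, f'(701/135) = 727/135, so y(3) = (701/135) - (1/18225)/(727/135) = 509626/98145.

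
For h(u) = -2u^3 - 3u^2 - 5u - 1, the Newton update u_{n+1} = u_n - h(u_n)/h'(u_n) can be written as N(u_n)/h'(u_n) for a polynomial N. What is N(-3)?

82

h'(u) = -6u^2 - 6u - 5.
N(u) = u·h'(u) - h(u) = u·(-6u^2 - 6u - 5) - (-2u^3 - 3u^2 - 5u - 1) = -4u^3 - 3u^2 + 1.
N(-3) = 82.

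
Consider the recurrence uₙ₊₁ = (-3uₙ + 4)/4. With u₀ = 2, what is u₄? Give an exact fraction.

131/128

u₁ = (-3·2 + 4)/4 = -1/2.
u₂ = (-3·(-1/2) + 4)/4 = 11/8.
u₃ = (-3·(11/8) + 4)/4 = -1/32.
u₄ = (-3·(-1/32) + 4)/4 = 131/128.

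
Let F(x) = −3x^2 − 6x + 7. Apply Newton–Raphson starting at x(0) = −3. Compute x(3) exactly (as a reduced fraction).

F'(x) = −6x − 6.
F(−3) = −2, F'(−3) = 12, so x(1) = (−3) − (−2)/12 = −17/6.
F(−17/6) = −1/12, F'(−17/6) = 11, so x(2) = (−17/6) − (−1/12)/11 = −373/132.
F(−373/132) = −1/5808, F'(−373/132) = 241/22, so x(3) = (−373/132) − (−1/5808)/(241/22) = −179785/63624.

−179785/63624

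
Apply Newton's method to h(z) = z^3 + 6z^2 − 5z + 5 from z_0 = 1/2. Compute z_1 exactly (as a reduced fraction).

−13/7

h'(z) = 3z^2 + 12z − 5.
h(1/2) = 33/8, h'(1/2) = 7/4, so z_1 = (1/2) − (33/8)/(7/4) = −13/7.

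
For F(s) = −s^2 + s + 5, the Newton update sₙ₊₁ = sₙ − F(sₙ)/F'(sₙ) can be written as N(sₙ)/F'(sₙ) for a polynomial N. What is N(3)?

F'(s) = −2s + 1.
N(s) = s·F'(s) − F(s) = s·(−2s + 1) − (−s^2 + s + 5) = −s^2 − 5.
N(3) = −14.

−14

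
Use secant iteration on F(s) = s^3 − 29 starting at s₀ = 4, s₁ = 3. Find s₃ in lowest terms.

115637/37633

F(4) = 35, F(3) = −2. s₂ = 3 − (−2)·(3 − 4)/((−2) − 35) = 113/37.
F(3) = −2, F(113/37) = −26040/50653. s₃ = (113/37) − (−26040/50653)·((113/37) − 3)/((−26040/50653) − (−2)) = 115637/37633.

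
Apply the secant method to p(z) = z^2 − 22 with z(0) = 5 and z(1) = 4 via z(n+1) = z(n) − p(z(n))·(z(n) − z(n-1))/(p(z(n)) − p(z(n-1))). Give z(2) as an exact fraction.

p(5) = 3, p(4) = −6. z(2) = 4 − (−6)·(4 − 5)/((−6) − 3) = 14/3.

14/3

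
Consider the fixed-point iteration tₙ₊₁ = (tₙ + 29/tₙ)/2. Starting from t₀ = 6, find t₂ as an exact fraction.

8401/1560

t₁ = (6 + 29/6)/2 = 65/12.
t₂ = (65/12 + 29/(65/12))/2 = 8401/1560.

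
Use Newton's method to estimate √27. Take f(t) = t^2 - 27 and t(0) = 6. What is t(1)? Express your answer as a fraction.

f'(t) = 2t.
f(6) = 9, f'(6) = 12, so t(1) = 6 - 9/12 = 21/4.

21/4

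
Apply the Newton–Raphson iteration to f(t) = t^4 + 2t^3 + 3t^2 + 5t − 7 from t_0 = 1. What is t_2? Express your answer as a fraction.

802323/1031471

f'(t) = 4t^3 + 6t^2 + 6t + 5.
f(1) = 4, f'(1) = 21, so t_1 = 1 − 4/21 = 17/21.
f(17/21) = 98032/194481, f'(17/21) = 147353/9261, so t_2 = (17/21) − (98032/194481)/(147353/9261) = 802323/1031471.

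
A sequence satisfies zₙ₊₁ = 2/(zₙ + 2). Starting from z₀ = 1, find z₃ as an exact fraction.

z₁ = 2/(1 + 2) = 2/3.
z₂ = 2/(2/3 + 2) = 3/4.
z₃ = 2/(3/4 + 2) = 8/11.

8/11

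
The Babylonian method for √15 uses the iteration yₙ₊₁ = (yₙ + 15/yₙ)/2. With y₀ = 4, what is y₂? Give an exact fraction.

y₁ = (4 + 15/4)/2 = 31/8.
y₂ = (31/8 + 15/(31/8))/2 = 1921/496.

1921/496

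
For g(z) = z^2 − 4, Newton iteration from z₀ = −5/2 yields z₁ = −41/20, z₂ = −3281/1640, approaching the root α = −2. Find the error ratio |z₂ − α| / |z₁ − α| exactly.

z₁ − α = −41/20 − (−2) = −41/20 + 2 = −1/20, so |z₁ − α| = 1/20.
z₂ − α = −3281/1640 − (−2) = −3281/1640 + 2 = −1/1640, so |z₂ − α| = 1/1640.
Ratio = (1/1640) / (1/20) = 1/82.

1/82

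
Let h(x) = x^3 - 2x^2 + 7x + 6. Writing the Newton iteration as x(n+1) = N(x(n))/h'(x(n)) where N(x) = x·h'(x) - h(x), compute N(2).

h'(x) = 3x^2 - 4x + 7.
N(x) = x·h'(x) - h(x) = x·(3x^2 - 4x + 7) - (x^3 - 2x^2 + 7x + 6) = 2x^3 - 2x^2 - 6.
N(2) = 2.

2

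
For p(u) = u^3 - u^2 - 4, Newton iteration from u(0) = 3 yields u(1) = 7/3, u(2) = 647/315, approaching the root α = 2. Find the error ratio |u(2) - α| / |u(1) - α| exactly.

17/105

u(1) - α = 7/3 - 2 = 1/3, so |u(1) - α| = 1/3.
u(2) - α = 647/315 - 2 = 17/315, so |u(2) - α| = 17/315.
Ratio = (17/315) / (1/3) = 17/105.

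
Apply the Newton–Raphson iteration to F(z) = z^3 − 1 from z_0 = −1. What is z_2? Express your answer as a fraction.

25/9

F'(z) = 3z^2.
F(−1) = −2, F'(−1) = 3, so z_1 = (−1) − (−2)/3 = −1/3.
F(−1/3) = −28/27, F'(−1/3) = 1/3, so z_2 = (−1/3) − (−28/27)/(1/3) = 25/9.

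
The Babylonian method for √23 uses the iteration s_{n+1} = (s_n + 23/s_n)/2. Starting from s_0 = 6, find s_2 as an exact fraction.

s_1 = (6 + 23/6)/2 = 59/12.
s_2 = (59/12 + 23/(59/12))/2 = 6793/1416.

6793/1416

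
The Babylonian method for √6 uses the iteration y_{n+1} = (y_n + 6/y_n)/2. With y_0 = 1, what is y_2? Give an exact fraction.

73/28

y_1 = (1 + 6/1)/2 = 7/2.
y_2 = (7/2 + 6/(7/2))/2 = 73/28.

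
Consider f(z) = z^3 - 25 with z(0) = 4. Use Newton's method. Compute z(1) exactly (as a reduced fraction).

51/16

f'(z) = 3z^2.
f(4) = 39, f'(4) = 48, so z(1) = 4 - 39/48 = 51/16.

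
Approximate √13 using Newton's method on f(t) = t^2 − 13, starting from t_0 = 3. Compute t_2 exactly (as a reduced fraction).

119/33

f'(t) = 2t.
f(3) = −4, f'(3) = 6, so t_1 = 3 − (−4)/6 = 11/3.
f(11/3) = 4/9, f'(11/3) = 22/3, so t_2 = (11/3) − (4/9)/(22/3) = 119/33.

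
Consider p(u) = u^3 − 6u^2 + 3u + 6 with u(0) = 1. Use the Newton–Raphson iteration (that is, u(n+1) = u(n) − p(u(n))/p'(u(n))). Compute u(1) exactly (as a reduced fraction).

5/3

p'(u) = 3u^2 − 12u + 3.
p(1) = 4, p'(1) = −6, so u(1) = 1 − 4/(−6) = 5/3.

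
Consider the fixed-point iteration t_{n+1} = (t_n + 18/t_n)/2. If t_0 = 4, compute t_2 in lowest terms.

t_1 = (4 + 18/4)/2 = 17/4.
t_2 = (17/4 + 18/(17/4))/2 = 577/136.

577/136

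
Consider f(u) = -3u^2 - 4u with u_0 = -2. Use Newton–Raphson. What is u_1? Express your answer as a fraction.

-3/2

f'(u) = -6u - 4.
f(-2) = -4, f'(-2) = 8, so u_1 = (-2) - (-4)/8 = -3/2.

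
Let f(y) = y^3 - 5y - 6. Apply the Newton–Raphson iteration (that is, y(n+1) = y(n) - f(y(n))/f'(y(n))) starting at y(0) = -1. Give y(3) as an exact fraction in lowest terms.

58/385

f'(y) = 3y^2 - 5.
f(-1) = -2, f'(-1) = -2, so y(1) = (-1) - (-2)/(-2) = -2.
f(-2) = -4, f'(-2) = 7, so y(2) = (-2) - (-4)/7 = -10/7.
f(-10/7) = -608/343, f'(-10/7) = 55/49, so y(3) = (-10/7) - (-608/343)/(55/49) = 58/385.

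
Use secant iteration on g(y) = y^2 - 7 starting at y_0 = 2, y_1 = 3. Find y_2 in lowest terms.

13/5

g(2) = -3, g(3) = 2. y_2 = 3 - 2·(3 - 2)/(2 - (-3)) = 13/5.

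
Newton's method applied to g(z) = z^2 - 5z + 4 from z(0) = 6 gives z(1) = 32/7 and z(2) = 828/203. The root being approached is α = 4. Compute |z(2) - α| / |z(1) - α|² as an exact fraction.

7/29

z(1) - α = 32/7 - 4 = 4/7, so |z(1) - α| = 4/7.
z(2) - α = 828/203 - 4 = 16/203, so |z(2) - α| = 16/203.
|z(1) - α|² = 16/49.
Ratio = (16/203) / (16/49) = 7/29.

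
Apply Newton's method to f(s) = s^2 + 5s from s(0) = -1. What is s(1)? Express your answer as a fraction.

1/3

f'(s) = 2s + 5.
f(-1) = -4, f'(-1) = 3, so s(1) = (-1) - (-4)/3 = 1/3.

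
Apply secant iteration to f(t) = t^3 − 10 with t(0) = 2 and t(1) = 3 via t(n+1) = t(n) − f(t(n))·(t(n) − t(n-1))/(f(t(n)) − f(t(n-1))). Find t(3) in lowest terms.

15250/7129

f(2) = −2, f(3) = 17. t(2) = 3 − 17·(3 − 2)/(17 − (−2)) = 40/19.
f(3) = 17, f(40/19) = −4590/6859. t(3) = (40/19) − (−4590/6859)·((40/19) − 3)/((−4590/6859) − 17) = 15250/7129.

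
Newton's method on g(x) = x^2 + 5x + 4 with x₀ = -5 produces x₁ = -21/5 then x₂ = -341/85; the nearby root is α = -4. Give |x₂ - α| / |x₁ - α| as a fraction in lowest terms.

x₁ - α = -21/5 - (-4) = -21/5 + 4 = -1/5, so |x₁ - α| = 1/5.
x₂ - α = -341/85 - (-4) = -341/85 + 4 = -1/85, so |x₂ - α| = 1/85.
Ratio = (1/85) / (1/5) = 1/17.

1/17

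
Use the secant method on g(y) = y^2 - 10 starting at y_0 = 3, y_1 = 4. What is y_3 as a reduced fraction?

g(3) = -1, g(4) = 6. y_2 = 4 - 6·(4 - 3)/(6 - (-1)) = 22/7.
g(4) = 6, g(22/7) = -6/49. y_3 = (22/7) - (-6/49)·((22/7) - 4)/((-6/49) - 6) = 79/25.

79/25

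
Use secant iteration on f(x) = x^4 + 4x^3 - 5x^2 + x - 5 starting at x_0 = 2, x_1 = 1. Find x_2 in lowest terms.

33/29

f(2) = 25, f(1) = -4. x_2 = 1 - (-4)·(1 - 2)/((-4) - 25) = 33/29.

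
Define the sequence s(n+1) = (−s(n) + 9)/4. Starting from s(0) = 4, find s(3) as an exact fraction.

s(1) = (−4 + 9)/4 = 5/4.
s(2) = (−(5/4) + 9)/4 = 31/16.
s(3) = (−(31/16) + 9)/4 = 113/64.

113/64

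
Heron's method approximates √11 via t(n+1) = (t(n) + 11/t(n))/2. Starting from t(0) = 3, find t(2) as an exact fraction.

t(1) = (3 + 11/3)/2 = 10/3.
t(2) = (10/3 + 11/(10/3))/2 = 199/60.

199/60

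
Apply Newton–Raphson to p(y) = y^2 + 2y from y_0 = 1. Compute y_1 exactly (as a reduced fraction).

1/4

p'(y) = 2y + 2.
p(1) = 3, p'(1) = 4, so y_1 = 1 − 3/4 = 1/4.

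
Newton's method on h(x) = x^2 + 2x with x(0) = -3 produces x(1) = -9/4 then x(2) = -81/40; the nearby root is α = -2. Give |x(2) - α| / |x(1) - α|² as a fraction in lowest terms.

x(1) - α = -9/4 - (-2) = -9/4 + 2 = -1/4, so |x(1) - α| = 1/4.
x(2) - α = -81/40 - (-2) = -81/40 + 2 = -1/40, so |x(2) - α| = 1/40.
|x(1) - α|² = 1/16.
Ratio = (1/40) / (1/16) = 2/5.

2/5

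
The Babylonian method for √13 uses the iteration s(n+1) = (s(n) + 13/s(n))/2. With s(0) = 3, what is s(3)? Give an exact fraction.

s(1) = (3 + 13/3)/2 = 11/3.
s(2) = (11/3 + 13/(11/3))/2 = 119/33.
s(3) = (119/33 + 13/(119/33))/2 = 14159/3927.

14159/3927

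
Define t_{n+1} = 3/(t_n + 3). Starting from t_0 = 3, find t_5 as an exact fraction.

t_1 = 3/(3 + 3) = 1/2.
t_2 = 3/(1/2 + 3) = 6/7.
t_3 = 3/(6/7 + 3) = 7/9.
t_4 = 3/(7/9 + 3) = 27/34.
t_5 = 3/(27/34 + 3) = 34/43.

34/43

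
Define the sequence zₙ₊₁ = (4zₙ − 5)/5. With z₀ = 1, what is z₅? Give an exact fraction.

−9481/3125

z₁ = (4·1 − 5)/5 = −1/5.
z₂ = (4·(−1/5) − 5)/5 = −29/25.
z₃ = (4·(−29/25) − 5)/5 = −241/125.
z₄ = (4·(−241/125) − 5)/5 = −1589/625.
z₅ = (4·(−1589/625) − 5)/5 = −9481/3125.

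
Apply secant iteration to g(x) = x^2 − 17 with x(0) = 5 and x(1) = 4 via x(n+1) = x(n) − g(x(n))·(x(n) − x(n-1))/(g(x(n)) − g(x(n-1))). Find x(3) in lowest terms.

g(5) = 8, g(4) = −1. x(2) = 4 − (−1)·(4 − 5)/((−1) − 8) = 37/9.
g(4) = −1, g(37/9) = −8/81. x(3) = (37/9) − (−8/81)·((37/9) − 4)/((−8/81) − (−1)) = 301/73.

301/73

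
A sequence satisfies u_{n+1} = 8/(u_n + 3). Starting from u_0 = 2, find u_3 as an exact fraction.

u_1 = 8/(2 + 3) = 8/5.
u_2 = 8/(8/5 + 3) = 40/23.
u_3 = 8/(40/23 + 3) = 184/109.

184/109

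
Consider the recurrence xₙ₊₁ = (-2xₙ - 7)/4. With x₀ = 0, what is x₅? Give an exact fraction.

x₁ = (-2·0 - 7)/4 = -7/4.
x₂ = (-2·(-7/4) - 7)/4 = -7/8.
x₃ = (-2·(-7/8) - 7)/4 = -21/16.
x₄ = (-2·(-21/16) - 7)/4 = -35/32.
x₅ = (-2·(-35/32) - 7)/4 = -77/64.

-77/64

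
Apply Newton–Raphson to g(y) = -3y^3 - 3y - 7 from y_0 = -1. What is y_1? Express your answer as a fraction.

-13/12

g'(y) = -9y^2 - 3.
g(-1) = -1, g'(-1) = -12, so y_1 = (-1) - (-1)/(-12) = -13/12.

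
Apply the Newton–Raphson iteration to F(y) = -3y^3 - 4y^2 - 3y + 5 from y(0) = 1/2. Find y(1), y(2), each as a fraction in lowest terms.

F'(y) = -9y^2 - 8y - 3.
F(1/2) = 17/8, F'(1/2) = -37/4, so y(1) = (1/2) - (17/8)/(-37/4) = 27/37.
F(27/37) = -24565/50653, F'(27/37) = -18660/1369, so y(2) = (27/37) - (-24565/50653)/(-18660/1369) = 95851/138084.

y(1) = 27/37, y(2) = 95851/138084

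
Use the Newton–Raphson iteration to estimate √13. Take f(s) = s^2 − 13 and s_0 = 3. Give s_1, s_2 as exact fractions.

s_1 = 11/3, s_2 = 119/33

f'(s) = 2s.
f(3) = −4, f'(3) = 6, so s_1 = 3 − (−4)/6 = 11/3.
f(11/3) = 4/9, f'(11/3) = 22/3, so s_2 = (11/3) − (4/9)/(22/3) = 119/33.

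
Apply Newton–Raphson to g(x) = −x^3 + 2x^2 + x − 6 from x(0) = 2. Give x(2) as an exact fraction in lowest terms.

g'(x) = −3x^2 + 4x + 1.
g(2) = −4, g'(2) = −3, so x(1) = 2 − (−4)/(−3) = 2/3.
g(2/3) = −128/27, g'(2/3) = 7/3, so x(2) = (2/3) − (−128/27)/(7/3) = 170/63.

170/63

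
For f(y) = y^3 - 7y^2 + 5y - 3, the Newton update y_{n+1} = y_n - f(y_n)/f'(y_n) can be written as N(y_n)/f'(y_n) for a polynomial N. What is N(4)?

f'(y) = 3y^2 - 14y + 5.
N(y) = y·f'(y) - f(y) = y·(3y^2 - 14y + 5) - (y^3 - 7y^2 + 5y - 3) = 2y^3 - 7y^2 + 3.
N(4) = 19.

19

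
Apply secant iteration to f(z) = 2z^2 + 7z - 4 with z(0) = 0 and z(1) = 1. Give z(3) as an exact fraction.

44/89

f(0) = -4, f(1) = 5. z(2) = 1 - 5·(1 - 0)/(5 - (-4)) = 4/9.
f(1) = 5, f(4/9) = -40/81. z(3) = (4/9) - (-40/81)·((4/9) - 1)/((-40/81) - 5) = 44/89.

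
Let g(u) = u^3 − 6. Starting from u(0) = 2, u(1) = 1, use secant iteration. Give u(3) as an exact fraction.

522/277

g(2) = 2, g(1) = −5. u(2) = 1 − (−5)·(1 − 2)/((−5) − 2) = 12/7.
g(1) = −5, g(12/7) = −330/343. u(3) = (12/7) − (−330/343)·((12/7) − 1)/((−330/343) − (−5)) = 522/277.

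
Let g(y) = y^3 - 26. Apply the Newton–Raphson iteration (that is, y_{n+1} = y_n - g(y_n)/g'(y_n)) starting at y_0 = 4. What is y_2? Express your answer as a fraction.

636245/213444

g'(y) = 3y^2.
g(4) = 38, g'(4) = 48, so y_1 = 4 - 38/48 = 77/24.
g(77/24) = 97109/13824, g'(77/24) = 5929/192, so y_2 = (77/24) - (97109/13824)/(5929/192) = 636245/213444.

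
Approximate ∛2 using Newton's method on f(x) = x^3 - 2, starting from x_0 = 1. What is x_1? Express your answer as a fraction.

4/3

f'(x) = 3x^2.
f(1) = -1, f'(1) = 3, so x_1 = 1 - (-1)/3 = 4/3.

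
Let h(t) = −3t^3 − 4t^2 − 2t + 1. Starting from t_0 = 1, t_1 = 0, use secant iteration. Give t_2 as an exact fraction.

h(1) = −8, h(0) = 1. t_2 = 0 − 1·(0 − 1)/(1 − (−8)) = 1/9.

1/9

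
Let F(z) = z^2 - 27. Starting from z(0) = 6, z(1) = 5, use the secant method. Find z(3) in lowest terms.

291/56

F(6) = 9, F(5) = -2. z(2) = 5 - (-2)·(5 - 6)/((-2) - 9) = 57/11.
F(5) = -2, F(57/11) = -18/121. z(3) = (57/11) - (-18/121)·((57/11) - 5)/((-18/121) - (-2)) = 291/56.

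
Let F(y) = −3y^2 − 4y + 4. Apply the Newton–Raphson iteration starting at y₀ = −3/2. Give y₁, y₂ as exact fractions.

y₁ = −43/20, y₂ = −7147/3560

F'(y) = −6y − 4.
F(−3/2) = 13/4, F'(−3/2) = 5, so y₁ = (−3/2) − (13/4)/5 = −43/20.
F(−43/20) = −507/400, F'(−43/20) = 89/10, so y₂ = (−43/20) − (−507/400)/(89/10) = −7147/3560.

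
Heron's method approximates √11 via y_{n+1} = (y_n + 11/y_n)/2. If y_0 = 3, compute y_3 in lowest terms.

79201/23880

y_1 = (3 + 11/3)/2 = 10/3.
y_2 = (10/3 + 11/(10/3))/2 = 199/60.
y_3 = (199/60 + 11/(199/60))/2 = 79201/23880.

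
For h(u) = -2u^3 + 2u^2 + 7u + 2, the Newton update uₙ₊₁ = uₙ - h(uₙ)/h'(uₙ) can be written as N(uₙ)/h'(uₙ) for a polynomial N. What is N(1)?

h'(u) = -6u^2 + 4u + 7.
N(u) = u·h'(u) - h(u) = u·(-6u^2 + 4u + 7) - (-2u^3 + 2u^2 + 7u + 2) = -4u^3 + 2u^2 - 2.
N(1) = -4.

-4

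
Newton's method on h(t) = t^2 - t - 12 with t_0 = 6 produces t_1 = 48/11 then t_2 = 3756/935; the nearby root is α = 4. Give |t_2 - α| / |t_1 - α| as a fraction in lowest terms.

t_1 - α = 48/11 - 4 = 4/11, so |t_1 - α| = 4/11.
t_2 - α = 3756/935 - 4 = 16/935, so |t_2 - α| = 16/935.
Ratio = (16/935) / (4/11) = 4/85.

4/85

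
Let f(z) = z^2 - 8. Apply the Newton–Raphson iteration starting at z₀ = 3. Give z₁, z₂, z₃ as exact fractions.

f'(z) = 2z.
f(3) = 1, f'(3) = 6, so z₁ = 3 - 1/6 = 17/6.
f(17/6) = 1/36, f'(17/6) = 17/3, so z₂ = (17/6) - (1/36)/(17/3) = 577/204.
f(577/204) = 1/41616, f'(577/204) = 577/102, so z₃ = (577/204) - (1/41616)/(577/102) = 665857/235416.

z₁ = 17/6, z₂ = 577/204, z₃ = 665857/235416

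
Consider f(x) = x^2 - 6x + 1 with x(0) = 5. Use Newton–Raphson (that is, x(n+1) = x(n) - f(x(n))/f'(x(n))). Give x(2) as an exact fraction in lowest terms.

f'(x) = 2x - 6.
f(5) = -4, f'(5) = 4, so x(1) = 5 - (-4)/4 = 6.
f(6) = 1, f'(6) = 6, so x(2) = 6 - 1/6 = 35/6.

35/6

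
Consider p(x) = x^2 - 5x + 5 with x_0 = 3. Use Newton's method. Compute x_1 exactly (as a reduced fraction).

p'(x) = 2x - 5.
p(3) = -1, p'(3) = 1, so x_1 = 3 - (-1)/1 = 4.

4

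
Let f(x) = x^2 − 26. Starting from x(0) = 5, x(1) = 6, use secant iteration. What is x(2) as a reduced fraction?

f(5) = −1, f(6) = 10. x(2) = 6 − 10·(6 − 5)/(10 − (−1)) = 56/11.

56/11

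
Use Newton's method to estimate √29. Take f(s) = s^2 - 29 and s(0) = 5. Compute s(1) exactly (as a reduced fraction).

f'(s) = 2s.
f(5) = -4, f'(5) = 10, so s(1) = 5 - (-4)/10 = 27/5.

27/5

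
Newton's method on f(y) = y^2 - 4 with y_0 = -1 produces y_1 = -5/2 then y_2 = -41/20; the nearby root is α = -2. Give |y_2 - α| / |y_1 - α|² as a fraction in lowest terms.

1/5

y_1 - α = -5/2 - (-2) = -5/2 + 2 = -1/2, so |y_1 - α| = 1/2.
y_2 - α = -41/20 - (-2) = -41/20 + 2 = -1/20, so |y_2 - α| = 1/20.
|y_1 - α|² = 1/4.
Ratio = (1/20) / (1/4) = 1/5.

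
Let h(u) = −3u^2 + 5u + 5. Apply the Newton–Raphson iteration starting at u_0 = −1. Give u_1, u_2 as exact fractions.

h'(u) = −6u + 5.
h(−1) = −3, h'(−1) = 11, so u_1 = (−1) − (−3)/11 = −8/11.
h(−8/11) = −27/121, h'(−8/11) = 103/11, so u_2 = (−8/11) − (−27/121)/(103/11) = −797/1133.

u_1 = −8/11, u_2 = −797/1133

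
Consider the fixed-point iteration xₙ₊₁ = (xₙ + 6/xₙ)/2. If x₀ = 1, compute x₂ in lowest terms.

x₁ = (1 + 6/1)/2 = 7/2.
x₂ = (7/2 + 6/(7/2))/2 = 73/28.

73/28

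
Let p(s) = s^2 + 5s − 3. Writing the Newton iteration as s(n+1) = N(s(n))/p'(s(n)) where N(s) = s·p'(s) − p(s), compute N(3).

12

p'(s) = 2s + 5.
N(s) = s·p'(s) − p(s) = s·(2s + 5) − (s^2 + 5s − 3) = s^2 + 3.
N(3) = 12.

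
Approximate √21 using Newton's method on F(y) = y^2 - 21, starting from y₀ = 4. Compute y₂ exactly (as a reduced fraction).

2713/592

F'(y) = 2y.
F(4) = -5, F'(4) = 8, so y₁ = 4 - (-5)/8 = 37/8.
F(37/8) = 25/64, F'(37/8) = 37/4, so y₂ = (37/8) - (25/64)/(37/4) = 2713/592.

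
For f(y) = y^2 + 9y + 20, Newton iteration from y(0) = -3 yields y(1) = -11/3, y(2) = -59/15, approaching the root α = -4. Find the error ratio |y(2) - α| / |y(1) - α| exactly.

y(1) - α = -11/3 - (-4) = -11/3 + 4 = 1/3, so |y(1) - α| = 1/3.
y(2) - α = -59/15 - (-4) = -59/15 + 4 = 1/15, so |y(2) - α| = 1/15.
Ratio = (1/15) / (1/3) = 1/5.

1/5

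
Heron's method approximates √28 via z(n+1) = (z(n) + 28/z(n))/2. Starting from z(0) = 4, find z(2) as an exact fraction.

233/44

z(1) = (4 + 28/4)/2 = 11/2.
z(2) = (11/2 + 28/(11/2))/2 = 233/44.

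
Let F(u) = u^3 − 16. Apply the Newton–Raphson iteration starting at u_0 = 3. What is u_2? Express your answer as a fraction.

F'(u) = 3u^2.
F(3) = 11, F'(3) = 27, so u_1 = 3 − 11/27 = 70/27.
F(70/27) = 28072/19683, F'(70/27) = 4900/243, so u_2 = (70/27) − (28072/19683)/(4900/243) = 250232/99225.

250232/99225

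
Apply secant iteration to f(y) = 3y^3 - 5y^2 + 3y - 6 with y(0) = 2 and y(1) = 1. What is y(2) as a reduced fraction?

14/9

f(2) = 4, f(1) = -5. y(2) = 1 - (-5)·(1 - 2)/((-5) - 4) = 14/9.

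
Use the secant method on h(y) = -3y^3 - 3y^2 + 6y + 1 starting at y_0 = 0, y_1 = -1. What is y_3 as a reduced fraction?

h(0) = 1, h(-1) = -5. y_2 = (-1) - (-5)·((-1) - 0)/((-5) - 1) = -1/6.
h(-1) = -5, h(-1/6) = -5/72. y_3 = (-1/6) - (-5/72)·((-1/6) - (-1))/((-5/72) - (-5)) = -11/71.

-11/71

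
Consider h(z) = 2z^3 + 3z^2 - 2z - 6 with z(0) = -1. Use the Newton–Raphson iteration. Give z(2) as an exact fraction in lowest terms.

-151/82

h'(z) = 6z^2 + 6z - 2.
h(-1) = -3, h'(-1) = -2, so z(1) = (-1) - (-3)/(-2) = -5/2.
h(-5/2) = -27/2, h'(-5/2) = 41/2, so z(2) = (-5/2) - (-27/2)/(41/2) = -151/82.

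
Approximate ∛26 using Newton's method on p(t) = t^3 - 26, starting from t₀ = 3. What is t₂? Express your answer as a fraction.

767879/259200

p'(t) = 3t^2.
p(3) = 1, p'(3) = 27, so t₁ = 3 - 1/27 = 80/27.
p(80/27) = 242/19683, p'(80/27) = 6400/243, so t₂ = (80/27) - (242/19683)/(6400/243) = 767879/259200.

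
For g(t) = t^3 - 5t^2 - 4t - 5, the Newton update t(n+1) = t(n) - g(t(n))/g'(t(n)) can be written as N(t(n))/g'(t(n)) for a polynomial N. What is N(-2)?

g'(t) = 3t^2 - 10t - 4.
N(t) = t·g'(t) - g(t) = t·(3t^2 - 10t - 4) - (t^3 - 5t^2 - 4t - 5) = 2t^3 - 5t^2 + 5.
N(-2) = -31.

-31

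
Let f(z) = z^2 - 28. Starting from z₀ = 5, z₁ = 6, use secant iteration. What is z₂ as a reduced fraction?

f(5) = -3, f(6) = 8. z₂ = 6 - 8·(6 - 5)/(8 - (-3)) = 58/11.

58/11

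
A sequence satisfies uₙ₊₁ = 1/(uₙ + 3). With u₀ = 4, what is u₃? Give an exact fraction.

22/73

u₁ = 1/(4 + 3) = 1/7.
u₂ = 1/(1/7 + 3) = 7/22.
u₃ = 1/(7/22 + 3) = 22/73.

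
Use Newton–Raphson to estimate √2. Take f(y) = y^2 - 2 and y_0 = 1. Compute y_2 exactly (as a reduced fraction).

17/12

f'(y) = 2y.
f(1) = -1, f'(1) = 2, so y_1 = 1 - (-1)/2 = 3/2.
f(3/2) = 1/4, f'(3/2) = 3, so y_2 = (3/2) - (1/4)/3 = 17/12.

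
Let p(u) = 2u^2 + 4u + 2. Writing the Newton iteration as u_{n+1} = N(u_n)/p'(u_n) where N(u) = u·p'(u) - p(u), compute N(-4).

30

p'(u) = 4u + 4.
N(u) = u·p'(u) - p(u) = u·(4u + 4) - (2u^2 + 4u + 2) = 2u^2 - 2.
N(-4) = 30.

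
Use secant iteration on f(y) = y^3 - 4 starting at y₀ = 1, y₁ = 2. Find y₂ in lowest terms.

10/7

f(1) = -3, f(2) = 4. y₂ = 2 - 4·(2 - 1)/(4 - (-3)) = 10/7.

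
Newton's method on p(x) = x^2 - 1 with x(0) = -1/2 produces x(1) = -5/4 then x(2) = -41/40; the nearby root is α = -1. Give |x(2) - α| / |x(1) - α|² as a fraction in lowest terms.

2/5

x(1) - α = -5/4 - (-1) = -5/4 + 1 = -1/4, so |x(1) - α| = 1/4.
x(2) - α = -41/40 - (-1) = -41/40 + 1 = -1/40, so |x(2) - α| = 1/40.
|x(1) - α|² = 1/16.
Ratio = (1/40) / (1/16) = 2/5.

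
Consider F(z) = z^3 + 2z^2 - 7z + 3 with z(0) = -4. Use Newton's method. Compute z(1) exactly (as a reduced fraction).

F'(z) = 3z^2 + 4z - 7.
F(-4) = -1, F'(-4) = 25, so z(1) = (-4) - (-1)/25 = -99/25.

-99/25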